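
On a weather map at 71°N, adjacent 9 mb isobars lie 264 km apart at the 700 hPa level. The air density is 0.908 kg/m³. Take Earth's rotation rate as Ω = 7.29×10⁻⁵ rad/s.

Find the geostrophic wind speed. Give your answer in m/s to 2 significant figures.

27 m/s

Coriolis parameter at 71°N:
f = 2Ω sin φ = 2 × 7.29×10⁻⁵ × sin 71° = 1.38×10⁻⁴ s⁻¹
Pressure gradient: |∂P/∂n| = 900 Pa / 264000 m = 3.41×10⁻³ Pa/m
Geostrophic balance (pressure-gradient force = Coriolis force):
V_g = (1/(fρ)) |∂P/∂n| = 3.41×10⁻³ / (1.38×10⁻⁴ × 0.908) = 27.2 m/s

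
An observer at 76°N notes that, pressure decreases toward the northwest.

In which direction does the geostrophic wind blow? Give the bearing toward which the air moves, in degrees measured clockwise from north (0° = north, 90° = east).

The pressure-gradient force points toward the northwest (bearing 315°).
Geostrophic balance: in the Northern Hemisphere the Coriolis force deflects motion to the right, so the geostrophic wind blows 90° to the right of the pressure-gradient force (low pressure on the left).
Rotating 315° by 90° clockwise gives 045° — the wind blows toward the northeast.

045°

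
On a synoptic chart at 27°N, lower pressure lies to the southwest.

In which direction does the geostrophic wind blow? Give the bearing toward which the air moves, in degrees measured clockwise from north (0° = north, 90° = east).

315°

The pressure-gradient force points toward the southwest (bearing 225°).
Geostrophic balance: in the Northern Hemisphere the Coriolis force deflects motion to the right, so the geostrophic wind blows 90° to the right of the pressure-gradient force (low pressure on the left).
Rotating 225° by 90° clockwise gives 315° — the wind blows toward the northwest.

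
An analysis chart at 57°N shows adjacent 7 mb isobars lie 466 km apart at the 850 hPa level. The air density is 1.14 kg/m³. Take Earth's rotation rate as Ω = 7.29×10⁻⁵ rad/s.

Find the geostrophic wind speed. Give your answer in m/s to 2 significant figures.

11 m/s

Coriolis parameter at 57°N:
f = 2Ω sin φ = 2 × 7.29×10⁻⁵ × sin 57° = 1.22×10⁻⁴ s⁻¹
Pressure gradient: |∂P/∂n| = 700 Pa / 466000 m = 1.50×10⁻³ Pa/m
Geostrophic balance (pressure-gradient force = Coriolis force):
V_g = (1/(fρ)) |∂P/∂n| = 1.50×10⁻³ / (1.22×10⁻⁴ × 1.14) = 10.8 m/s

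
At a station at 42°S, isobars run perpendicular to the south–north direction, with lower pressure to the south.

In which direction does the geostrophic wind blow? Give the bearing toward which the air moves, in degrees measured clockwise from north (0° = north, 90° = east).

090°

The pressure-gradient force points toward the south (bearing 180°).
Geostrophic balance: in the Southern Hemisphere the Coriolis force deflects motion to the left, so the geostrophic wind blows 90° to the left of the pressure-gradient force (low pressure on the right).
Rotating 180° by 90° counterclockwise gives 090° — the wind blows toward the east.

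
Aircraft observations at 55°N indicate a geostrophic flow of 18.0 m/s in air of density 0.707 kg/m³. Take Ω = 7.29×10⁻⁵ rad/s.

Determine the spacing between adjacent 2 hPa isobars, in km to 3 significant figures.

Coriolis parameter at 55°N:
f = 2Ω sin φ = 2 × 7.29×10⁻⁵ × sin 55° = 1.19×10⁻⁴ s⁻¹
Geostrophic balance rearranged: |∂P/∂n| = f ρ V_g
|∂P/∂n| = 1.19×10⁻⁴ × 0.707 × 18.0 = 1.52×10⁻³ Pa/m
Isobar spacing: Δn = ΔP/|∂P/∂n| = 200 Pa / 1.52×10⁻³ Pa/m = 131588 m ≈ 132 km

132 km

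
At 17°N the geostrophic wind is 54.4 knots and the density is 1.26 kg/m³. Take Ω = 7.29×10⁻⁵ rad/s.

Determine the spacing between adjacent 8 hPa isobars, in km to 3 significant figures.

532 km

Coriolis parameter at 17°N:
f = 2Ω sin φ = 2 × 7.29×10⁻⁵ × sin 17° = 4.26×10⁻⁵ s⁻¹
Wind speed in SI: 54.4 knots = 28.0 m/s
Geostrophic balance rearranged: |∂P/∂n| = f ρ V_g
|∂P/∂n| = 4.26×10⁻⁵ × 1.26 × 28.0 = 1.50×10⁻³ Pa/m
Isobar spacing: Δn = ΔP/|∂P/∂n| = 800 Pa / 1.50×10⁻³ Pa/m = 532218 m ≈ 532 km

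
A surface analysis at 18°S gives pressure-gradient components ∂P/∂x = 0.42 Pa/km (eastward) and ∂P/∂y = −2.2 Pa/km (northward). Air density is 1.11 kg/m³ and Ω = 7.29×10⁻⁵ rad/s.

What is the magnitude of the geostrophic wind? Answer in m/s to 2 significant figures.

Coriolis parameter at 18°S:
f = 2Ω sin φ = 2 × 7.29×10⁻⁵ × sin 18° = 4.51×10⁻⁵ s⁻¹
In the Southern Hemisphere f is negative: f = −4.51×10⁻⁵ s⁻¹.
Component geostrophic relations (x east, y north):
u_g = −(1/(fρ)) ∂P/∂y,  v_g = (1/(fρ)) ∂P/∂x
u_g = −(−2.2×10⁻³)/(−4.51×10⁻⁵ × 1.11) = −44.0 m/s;  v_g = (0.42×10⁻³)/(−4.51×10⁻⁵ × 1.11) = −8.40 m/s
|V_g| = √(u_g² + v_g²) = 44.8 m/s

45 m/s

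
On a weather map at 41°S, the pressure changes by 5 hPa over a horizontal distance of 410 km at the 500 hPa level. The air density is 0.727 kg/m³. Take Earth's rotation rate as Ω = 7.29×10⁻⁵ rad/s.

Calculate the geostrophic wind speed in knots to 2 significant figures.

34 knots

Coriolis parameter at 41°S:
f = 2Ω sin φ = 2 × 7.29×10⁻⁵ × sin 41° = 9.57×10⁻⁵ s⁻¹
Pressure gradient: |∂P/∂n| = 500 Pa / 410000 m = 1.22×10⁻³ Pa/m
Geostrophic balance (pressure-gradient force = Coriolis force):
V_g = (1/(fρ)) |∂P/∂n| = 1.22×10⁻³ / (9.57×10⁻⁵ × 0.727) = 17.5 m/s
Converting: 17.5 m/s × 1.944 = 34 knots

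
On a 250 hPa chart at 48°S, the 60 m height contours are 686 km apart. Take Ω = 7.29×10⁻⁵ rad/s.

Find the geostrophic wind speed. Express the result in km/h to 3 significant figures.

Coriolis parameter at 48°S:
f = 2Ω sin φ = 2 × 7.29×10⁻⁵ × sin 48° = 1.08×10⁻⁴ s⁻¹
Height gradient: |∂Z/∂n| = 60 m / 686000 m = 8.75×10⁻⁵
On a pressure surface, geostrophic balance gives V_g = (g/f)|∂Z/∂n|:
V_g = 9.81 × 8.75×10⁻⁵ / 1.08×10⁻⁴ = 7.92 m/s
Converting: 7.92 m/s × 3.6 = 28.5 km/h

28.5 km/h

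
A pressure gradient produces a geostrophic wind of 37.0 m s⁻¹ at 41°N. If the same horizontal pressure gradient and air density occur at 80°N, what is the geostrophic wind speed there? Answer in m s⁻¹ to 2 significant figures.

With the same pressure gradient and density, V_g ∝ 1/f ∝ 1/sin φ.
V₂ = V₁ · sin φ₁ / sin φ₂ = 37.0 × sin 41° / sin 80°
V₂ = 37.0 × 0.6561/0.9848 = 25 m s⁻¹

25 m s⁻¹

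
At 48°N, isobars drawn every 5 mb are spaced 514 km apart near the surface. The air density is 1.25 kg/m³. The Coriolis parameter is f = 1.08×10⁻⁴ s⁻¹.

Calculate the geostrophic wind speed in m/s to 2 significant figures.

Pressure gradient: |∂P/∂n| = 500 Pa / 514000 m = 9.73×10⁻⁴ Pa/m
Geostrophic balance (pressure-gradient force = Coriolis force):
V_g = (1/(fρ)) |∂P/∂n| = 9.73×10⁻⁴ / (1.08×10⁻⁴ × 1.25) = 7.21 m/s

7.2 m/s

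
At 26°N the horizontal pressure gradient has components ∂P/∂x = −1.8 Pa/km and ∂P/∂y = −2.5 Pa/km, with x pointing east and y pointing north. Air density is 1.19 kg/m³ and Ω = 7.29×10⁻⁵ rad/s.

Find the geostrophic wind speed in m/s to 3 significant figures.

40.5 m/s

Coriolis parameter at 26°N:
f = 2Ω sin φ = 2 × 7.29×10⁻⁵ × sin 26° = 6.39×10⁻⁵ s⁻¹
Component geostrophic relations (x east, y north):
u_g = −(1/(fρ)) ∂P/∂y,  v_g = (1/(fρ)) ∂P/∂x
u_g = −(−2.5×10⁻³)/(6.39×10⁻⁵ × 1.19) = 32.9 m/s;  v_g = (−1.8×10⁻³)/(6.39×10⁻⁵ × 1.19) = −23.7 m/s
|V_g| = √(u_g² + v_g²) = 40.5 m/s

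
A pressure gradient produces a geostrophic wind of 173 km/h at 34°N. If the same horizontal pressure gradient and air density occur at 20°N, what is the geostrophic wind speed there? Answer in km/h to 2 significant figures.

With the same pressure gradient and density, V_g ∝ 1/f ∝ 1/sin φ.
V₂ = V₁ · sin φ₁ / sin φ₂ = 173 × sin 34° / sin 20°
V₂ = 173 × 0.5592/0.3420 = 280 km/h

280 km/h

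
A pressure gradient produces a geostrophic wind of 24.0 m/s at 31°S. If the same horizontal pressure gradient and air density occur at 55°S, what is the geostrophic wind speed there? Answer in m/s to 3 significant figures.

With the same pressure gradient and density, V_g ∝ 1/f ∝ 1/sin φ.
V₂ = V₁ · sin φ₁ / sin φ₂ = 24.0 × sin 31° / sin 55°
V₂ = 24.0 × 0.5150/0.8192 = 15.1 m/s

15.1 m/s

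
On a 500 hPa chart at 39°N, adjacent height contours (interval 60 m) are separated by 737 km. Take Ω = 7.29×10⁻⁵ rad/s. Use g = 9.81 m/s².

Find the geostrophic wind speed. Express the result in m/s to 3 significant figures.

Coriolis parameter at 39°N:
f = 2Ω sin φ = 2 × 7.29×10⁻⁵ × sin 39° = 9.18×10⁻⁵ s⁻¹
Height gradient: |∂Z/∂n| = 60 m / 737000 m = 8.14×10⁻⁵
On a pressure surface, geostrophic balance gives V_g = (g/f)|∂Z/∂n|:
V_g = 9.81 × 8.14×10⁻⁵ / 9.18×10⁻⁵ = 8.70 m/s

8.70 m/s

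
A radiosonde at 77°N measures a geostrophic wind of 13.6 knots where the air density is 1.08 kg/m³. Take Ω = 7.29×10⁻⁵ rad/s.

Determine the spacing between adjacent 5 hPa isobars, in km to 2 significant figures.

470 km

Coriolis parameter at 77°N:
f = 2Ω sin φ = 2 × 7.29×10⁻⁵ × sin 77° = 1.42×10⁻⁴ s⁻¹
Wind speed in SI: 13.6 knots = 7.00 m/s
Geostrophic balance rearranged: |∂P/∂n| = f ρ V_g
|∂P/∂n| = 1.42×10⁻⁴ × 1.08 × 7.00 = 1.07×10⁻³ Pa/m
Isobar spacing: Δn = ΔP/|∂P/∂n| = 500 Pa / 1.07×10⁻³ Pa/m = 465787 m ≈ 470 km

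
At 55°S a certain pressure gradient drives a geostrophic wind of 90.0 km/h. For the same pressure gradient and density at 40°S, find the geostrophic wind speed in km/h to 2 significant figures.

With the same pressure gradient and density, V_g ∝ 1/f ∝ 1/sin φ.
V₂ = V₁ · sin φ₁ / sin φ₂ = 90.0 × sin 55° / sin 40°
V₂ = 90.0 × 0.8192/0.6428 = 110 km/h

110 km/h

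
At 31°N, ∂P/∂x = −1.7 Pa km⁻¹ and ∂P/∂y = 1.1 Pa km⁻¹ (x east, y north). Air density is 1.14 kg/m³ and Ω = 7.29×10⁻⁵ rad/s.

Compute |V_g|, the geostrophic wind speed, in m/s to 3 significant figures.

23.7 m/s

Coriolis parameter at 31°N:
f = 2Ω sin φ = 2 × 7.29×10⁻⁵ × sin 31° = 7.51×10⁻⁵ s⁻¹
Component geostrophic relations (x east, y north):
u_g = −(1/(fρ)) ∂P/∂y,  v_g = (1/(fρ)) ∂P/∂x
u_g = −(1.1×10⁻³)/(7.51×10⁻⁵ × 1.14) = −12.8 m/s;  v_g = (−1.7×10⁻³)/(7.51×10⁻⁵ × 1.14) = −19.9 m/s
|V_g| = √(u_g² + v_g²) = 23.7 m/s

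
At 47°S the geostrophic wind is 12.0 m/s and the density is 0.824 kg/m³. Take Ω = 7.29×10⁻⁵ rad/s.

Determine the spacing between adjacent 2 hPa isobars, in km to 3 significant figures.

Coriolis parameter at 47°S:
f = 2Ω sin φ = 2 × 7.29×10⁻⁵ × sin 47° = 1.07×10⁻⁴ s⁻¹
Geostrophic balance rearranged: |∂P/∂n| = f ρ V_g
|∂P/∂n| = 1.07×10⁻⁴ × 0.824 × 12.0 = 1.05×10⁻³ Pa/m
Isobar spacing: Δn = ΔP/|∂P/∂n| = 200 Pa / 1.05×10⁻³ Pa/m = 189687 m ≈ 190 km

190 km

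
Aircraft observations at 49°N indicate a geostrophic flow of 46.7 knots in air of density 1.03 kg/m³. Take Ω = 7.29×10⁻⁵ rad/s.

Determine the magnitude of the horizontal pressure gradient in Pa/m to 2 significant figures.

Coriolis parameter at 49°N:
f = 2Ω sin φ = 2 × 7.29×10⁻⁵ × sin 49° = 1.10×10⁻⁴ s⁻¹
Wind speed in SI: 46.7 knots = 24.0 m/s
Geostrophic balance rearranged: |∂P/∂n| = f ρ V_g
|∂P/∂n| = 1.10×10⁻⁴ × 1.03 × 24.0 = 2.72×10⁻³ Pa/m

2.7×10⁻³ Pa/m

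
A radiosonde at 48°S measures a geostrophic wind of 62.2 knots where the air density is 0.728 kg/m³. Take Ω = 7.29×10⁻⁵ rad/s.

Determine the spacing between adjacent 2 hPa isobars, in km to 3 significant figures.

Coriolis parameter at 48°S:
f = 2Ω sin φ = 2 × 7.29×10⁻⁵ × sin 48° = 1.08×10⁻⁴ s⁻¹
Wind speed in SI: 62.2 knots = 32.0 m/s
Geostrophic balance rearranged: |∂P/∂n| = f ρ V_g
|∂P/∂n| = 1.08×10⁻⁴ × 0.728 × 32.0 = 2.52×10⁻³ Pa/m
Isobar spacing: Δn = ΔP/|∂P/∂n| = 200 Pa / 2.52×10⁻³ Pa/m = 79239 m ≈ 79.2 km

79.2 km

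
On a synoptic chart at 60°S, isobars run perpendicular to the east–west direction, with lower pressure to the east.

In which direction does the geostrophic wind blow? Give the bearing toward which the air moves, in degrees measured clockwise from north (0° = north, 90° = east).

000°

The pressure-gradient force points toward the east (bearing 090°).
Geostrophic balance: in the Southern Hemisphere the Coriolis force deflects motion to the left, so the geostrophic wind blows 90° to the left of the pressure-gradient force (low pressure on the right).
Rotating 090° by 90° counterclockwise gives 000° — the wind blows toward the north.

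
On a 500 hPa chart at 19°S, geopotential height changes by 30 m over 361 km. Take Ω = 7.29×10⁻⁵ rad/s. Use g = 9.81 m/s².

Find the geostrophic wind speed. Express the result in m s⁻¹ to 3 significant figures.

17.2 m s⁻¹

Coriolis parameter at 19°S:
f = 2Ω sin φ = 2 × 7.29×10⁻⁵ × sin 19° = 4.75×10⁻⁵ s⁻¹
Height gradient: |∂Z/∂n| = 30 m / 361000 m = 8.31×10⁻⁵
On a pressure surface, geostrophic balance gives V_g = (g/f)|∂Z/∂n|:
V_g = 9.81 × 8.31×10⁻⁵ / 4.75×10⁻⁵ = 17.2 m/s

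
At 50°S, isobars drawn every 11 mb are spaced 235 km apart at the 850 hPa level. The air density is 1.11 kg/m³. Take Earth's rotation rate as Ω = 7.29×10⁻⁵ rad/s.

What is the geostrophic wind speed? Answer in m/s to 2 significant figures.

Coriolis parameter at 50°S:
f = 2Ω sin φ = 2 × 7.29×10⁻⁵ × sin 50° = 1.12×10⁻⁴ s⁻¹
Pressure gradient: |∂P/∂n| = 1100 Pa / 235000 m = 4.68×10⁻³ Pa/m
Geostrophic balance (pressure-gradient force = Coriolis force):
V_g = (1/(fρ)) |∂P/∂n| = 4.68×10⁻³ / (1.12×10⁻⁴ × 1.11) = 37.8 m/s

38 m/s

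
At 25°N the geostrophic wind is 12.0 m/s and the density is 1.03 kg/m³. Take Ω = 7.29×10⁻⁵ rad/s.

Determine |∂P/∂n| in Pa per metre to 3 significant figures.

Coriolis parameter at 25°N:
f = 2Ω sin φ = 2 × 7.29×10⁻⁵ × sin 25° = 6.16×10⁻⁵ s⁻¹
Geostrophic balance rearranged: |∂P/∂n| = f ρ V_g
|∂P/∂n| = 6.16×10⁻⁵ × 1.03 × 12.0 = 7.62×10⁻⁴ Pa/m

7.62×10⁻⁴ Pa/m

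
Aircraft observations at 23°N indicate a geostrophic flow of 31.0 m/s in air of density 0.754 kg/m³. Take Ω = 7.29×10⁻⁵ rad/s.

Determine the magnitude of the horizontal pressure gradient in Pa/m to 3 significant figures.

Coriolis parameter at 23°N:
f = 2Ω sin φ = 2 × 7.29×10⁻⁵ × sin 23° = 5.70×10⁻⁵ s⁻¹
Geostrophic balance rearranged: |∂P/∂n| = f ρ V_g
|∂P/∂n| = 5.70×10⁻⁵ × 0.754 × 31.0 = 1.33×10⁻³ Pa/m

1.33×10⁻³ Pa/m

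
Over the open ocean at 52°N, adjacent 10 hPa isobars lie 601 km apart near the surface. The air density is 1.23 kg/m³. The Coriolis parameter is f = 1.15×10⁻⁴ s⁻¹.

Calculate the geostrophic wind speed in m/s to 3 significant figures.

Pressure gradient: |∂P/∂n| = 1000 Pa / 601000 m = 1.66×10⁻³ Pa/m
Geostrophic balance (pressure-gradient force = Coriolis force):
V_g = (1/(fρ)) |∂P/∂n| = 1.66×10⁻³ / (1.15×10⁻⁴ × 1.23) = 11.8 m/s

11.8 m/s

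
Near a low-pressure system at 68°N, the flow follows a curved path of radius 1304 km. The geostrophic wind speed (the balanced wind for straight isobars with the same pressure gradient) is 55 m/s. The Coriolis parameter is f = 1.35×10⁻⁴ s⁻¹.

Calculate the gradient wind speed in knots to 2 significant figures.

86 knots

Around a low, centrifugal force acts outward with Coriolis, so pressure-gradient force balances both:
(1/ρ)|∂P/∂n| = fV + V²/R  →  V² + fR·V − fR·V_g = 0
With fR = 1.35×10⁻⁴ × 1304×10³ m = 176 m/s:
V = [−fR + √((fR)² + 4 fR V_g)]/2 = [−176 + √(176² + 4×176×55)]/2 = 44 m/s
Subgeostrophic (V < V_g = 55 m/s), as expected around a low.
Converting: 44 m/s × 1.944 = 86 knots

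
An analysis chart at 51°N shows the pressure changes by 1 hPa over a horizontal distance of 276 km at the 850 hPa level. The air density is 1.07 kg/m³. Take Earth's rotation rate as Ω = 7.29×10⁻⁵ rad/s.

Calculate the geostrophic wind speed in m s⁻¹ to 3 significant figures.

2.99 m s⁻¹

Coriolis parameter at 51°N:
f = 2Ω sin φ = 2 × 7.29×10⁻⁵ × sin 51° = 1.13×10⁻⁴ s⁻¹
Pressure gradient: |∂P/∂n| = 100 Pa / 276000 m = 3.62×10⁻⁴ Pa/m
Geostrophic balance (pressure-gradient force = Coriolis force):
V_g = (1/(fρ)) |∂P/∂n| = 3.62×10⁻⁴ / (1.13×10⁻⁴ × 1.07) = 2.99 m/s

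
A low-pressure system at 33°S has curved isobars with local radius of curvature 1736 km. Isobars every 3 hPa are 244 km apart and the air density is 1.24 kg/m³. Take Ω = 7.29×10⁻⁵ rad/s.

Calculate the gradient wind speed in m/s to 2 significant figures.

12 m/s

Coriolis parameter at 33°S:
f = 2Ω sin φ = 2 × 7.29×10⁻⁵ × sin 33° = 7.94×10⁻⁵ s⁻¹
Pressure gradient: |∂P/∂n| = 300 Pa / 244000 m = 1.23×10⁻³ Pa/m
Geostrophic speed: V_g = |∂P/∂n|/(fρ) = 1.23×10⁻³/(7.94×10⁻⁵ × 1.24) = 12.5 m/s
Around a low, centrifugal force acts outward with Coriolis, so pressure-gradient force balances both:
(1/ρ)|∂P/∂n| = fV + V²/R  →  V² + fR·V − fR·V_g = 0
With fR = 7.94×10⁻⁵ × 1736×10³ m = 138 m/s:
V = [−fR + √((fR)² + 4 fR V_g)]/2 = [−138 + √(138² + 4×138×12.5)]/2 = 11.5 m/s
Subgeostrophic (V < V_g = 12.5 m/s), as expected around a low.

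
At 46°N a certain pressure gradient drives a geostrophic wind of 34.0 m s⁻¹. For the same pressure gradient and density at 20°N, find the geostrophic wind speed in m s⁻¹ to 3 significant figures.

71.5 m s⁻¹

With the same pressure gradient and density, V_g ∝ 1/f ∝ 1/sin φ.
V₂ = V₁ · sin φ₁ / sin φ₂ = 34.0 × sin 46° / sin 20°
V₂ = 34.0 × 0.7193/0.3420 = 71.5 m s⁻¹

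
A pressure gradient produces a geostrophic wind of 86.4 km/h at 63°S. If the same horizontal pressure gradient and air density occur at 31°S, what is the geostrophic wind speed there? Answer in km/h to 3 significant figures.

With the same pressure gradient and density, V_g ∝ 1/f ∝ 1/sin φ.
V₂ = V₁ · sin φ₁ / sin φ₂ = 86.4 × sin 63° / sin 31°
V₂ = 86.4 × 0.8910/0.5150 = 149 km/h

149 km/h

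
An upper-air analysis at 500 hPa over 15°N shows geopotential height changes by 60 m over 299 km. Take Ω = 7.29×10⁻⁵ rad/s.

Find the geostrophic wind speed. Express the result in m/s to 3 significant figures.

Coriolis parameter at 15°N:
f = 2Ω sin φ = 2 × 7.29×10⁻⁵ × sin 15° = 3.77×10⁻⁵ s⁻¹
Height gradient: |∂Z/∂n| = 60 m / 299000 m = 2.01×10⁻⁴
On a pressure surface, geostrophic balance gives V_g = (g/f)|∂Z/∂n|:
V_g = 9.81 × 2.01×10⁻⁴ / 3.77×10⁻⁵ = 52.2 m/s

52.2 m/s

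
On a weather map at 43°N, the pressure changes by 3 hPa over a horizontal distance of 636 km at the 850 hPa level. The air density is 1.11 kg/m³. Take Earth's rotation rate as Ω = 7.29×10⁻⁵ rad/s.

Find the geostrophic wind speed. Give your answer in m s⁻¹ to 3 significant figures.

Coriolis parameter at 43°N:
f = 2Ω sin φ = 2 × 7.29×10⁻⁵ × sin 43° = 9.94×10⁻⁵ s⁻¹
Pressure gradient: |∂P/∂n| = 300 Pa / 636000 m = 4.72×10⁻⁴ Pa/m
Geostrophic balance (pressure-gradient force = Coriolis force):
V_g = (1/(fρ)) |∂P/∂n| = 4.72×10⁻⁴ / (9.94×10⁻⁵ × 1.11) = 4.27 m/s

4.27 m s⁻¹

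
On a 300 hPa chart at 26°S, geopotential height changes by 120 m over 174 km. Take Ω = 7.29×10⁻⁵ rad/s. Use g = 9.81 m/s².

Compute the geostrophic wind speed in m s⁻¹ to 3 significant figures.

Coriolis parameter at 26°S:
f = 2Ω sin φ = 2 × 7.29×10⁻⁵ × sin 26° = 6.39×10⁻⁵ s⁻¹
Height gradient: |∂Z/∂n| = 120 m / 174000 m = 6.90×10⁻⁴
On a pressure surface, geostrophic balance gives V_g = (g/f)|∂Z/∂n|:
V_g = 9.81 × 6.90×10⁻⁴ / 6.39×10⁻⁵ = 106 m/s

106 m s⁻¹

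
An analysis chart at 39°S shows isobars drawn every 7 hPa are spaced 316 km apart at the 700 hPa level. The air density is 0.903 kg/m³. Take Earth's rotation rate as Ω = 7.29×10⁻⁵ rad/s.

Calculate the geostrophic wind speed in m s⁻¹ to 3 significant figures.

Coriolis parameter at 39°S:
f = 2Ω sin φ = 2 × 7.29×10⁻⁵ × sin 39° = 9.18×10⁻⁵ s⁻¹
Pressure gradient: |∂P/∂n| = 700 Pa / 316000 m = 2.22×10⁻³ Pa/m
Geostrophic balance (pressure-gradient force = Coriolis force):
V_g = (1/(fρ)) |∂P/∂n| = 2.22×10⁻³ / (9.18×10⁻⁵ × 0.903) = 26.7 m/s

26.7 m s⁻¹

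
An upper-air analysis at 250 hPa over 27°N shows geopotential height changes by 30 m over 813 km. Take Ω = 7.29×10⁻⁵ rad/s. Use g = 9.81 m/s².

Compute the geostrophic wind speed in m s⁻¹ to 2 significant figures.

Coriolis parameter at 27°N:
f = 2Ω sin φ = 2 × 7.29×10⁻⁵ × sin 27° = 6.62×10⁻⁵ s⁻¹
Height gradient: |∂Z/∂n| = 30 m / 813000 m = 3.69×10⁻⁵
On a pressure surface, geostrophic balance gives V_g = (g/f)|∂Z/∂n|:
V_g = 9.81 × 3.69×10⁻⁵ / 6.62×10⁻⁵ = 5.47 m/s

5.5 m s⁻¹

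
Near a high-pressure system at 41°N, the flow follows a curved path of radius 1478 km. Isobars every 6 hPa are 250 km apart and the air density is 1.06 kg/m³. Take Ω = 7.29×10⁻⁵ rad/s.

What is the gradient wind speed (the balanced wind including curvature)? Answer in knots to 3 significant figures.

Coriolis parameter at 41°N:
f = 2Ω sin φ = 2 × 7.29×10⁻⁵ × sin 41° = 9.57×10⁻⁵ s⁻¹
Pressure gradient: |∂P/∂n| = 600 Pa / 250000 m = 2.40×10⁻³ Pa/m
Geostrophic speed: V_g = |∂P/∂n|/(fρ) = 2.40×10⁻³/(9.57×10⁻⁵ × 1.06) = 23.7 m/s
Around a high, pressure-gradient force acts outward with centrifugal, so Coriolis balances both:
fV = (1/ρ)|∂P/∂n| + V²/R  →  V² − fR·V + fR·V_g = 0
With fR = 9.57×10⁻⁵ × 1478×10³ m = 141 m/s:
V = [fR − √((fR)² − 4 fR V_g)]/2 = [141 − √(141² − 4×141×23.7)]/2 = 30.1 m/s
Supergeostrophic (V > V_g = 23.7 m/s), as expected around a high.
Converting: 30.1 m/s × 1.944 = 58.4 knots

58.4 knots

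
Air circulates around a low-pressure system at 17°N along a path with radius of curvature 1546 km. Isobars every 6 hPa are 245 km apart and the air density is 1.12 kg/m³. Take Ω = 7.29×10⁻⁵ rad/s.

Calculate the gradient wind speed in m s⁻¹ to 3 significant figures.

33.9 m s⁻¹

Coriolis parameter at 17°N:
f = 2Ω sin φ = 2 × 7.29×10⁻⁵ × sin 17° = 4.26×10⁻⁵ s⁻¹
Pressure gradient: |∂P/∂n| = 600 Pa / 245000 m = 2.45×10⁻³ Pa/m
Geostrophic speed: V_g = |∂P/∂n|/(fρ) = 2.45×10⁻³/(4.26×10⁻⁵ × 1.12) = 51.3 m/s
Around a low, centrifugal force acts outward with Coriolis, so pressure-gradient force balances both:
(1/ρ)|∂P/∂n| = fV + V²/R  →  V² + fR·V − fR·V_g = 0
With fR = 4.26×10⁻⁵ × 1546×10³ m = 65.9 m/s:
V = [−fR + √((fR)² + 4 fR V_g)]/2 = [−65.9 + √(65.9² + 4×65.9×51.3)]/2 = 33.9 m/s
Subgeostrophic (V < V_g = 51.3 m/s), as expected around a low.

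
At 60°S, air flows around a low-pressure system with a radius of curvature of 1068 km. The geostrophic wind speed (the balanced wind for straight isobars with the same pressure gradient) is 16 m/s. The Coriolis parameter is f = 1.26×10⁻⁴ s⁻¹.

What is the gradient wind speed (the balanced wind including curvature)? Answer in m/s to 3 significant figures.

Around a low, centrifugal force acts outward with Coriolis, so pressure-gradient force balances both:
(1/ρ)|∂P/∂n| = fV + V²/R  →  V² + fR·V − fR·V_g = 0
With fR = 1.26×10⁻⁴ × 1068×10³ m = 135 m/s:
V = [−fR + √((fR)² + 4 fR V_g)]/2 = [−135 + √(135² + 4×135×16)]/2 = 14.4 m/s
Subgeostrophic (V < V_g = 16 m/s), as expected around a low.

14.4 m/s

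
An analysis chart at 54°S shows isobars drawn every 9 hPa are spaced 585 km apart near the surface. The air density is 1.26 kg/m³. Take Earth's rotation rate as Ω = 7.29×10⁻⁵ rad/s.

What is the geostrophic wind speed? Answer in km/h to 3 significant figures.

37.3 km/h

Coriolis parameter at 54°S:
f = 2Ω sin φ = 2 × 7.29×10⁻⁵ × sin 54° = 1.18×10⁻⁴ s⁻¹
Pressure gradient: |∂P/∂n| = 900 Pa / 585000 m = 1.54×10⁻³ Pa/m
Geostrophic balance (pressure-gradient force = Coriolis force):
V_g = (1/(fρ)) |∂P/∂n| = 1.54×10⁻³ / (1.18×10⁻⁴ × 1.26) = 10.4 m/s
Converting: 10.4 m/s × 3.6 = 37.3 km/h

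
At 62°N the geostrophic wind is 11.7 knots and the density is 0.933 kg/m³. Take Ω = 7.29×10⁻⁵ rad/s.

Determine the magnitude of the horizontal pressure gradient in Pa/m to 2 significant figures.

7.2×10⁻⁴ Pa/m

Coriolis parameter at 62°N:
f = 2Ω sin φ = 2 × 7.29×10⁻⁵ × sin 62° = 1.29×10⁻⁴ s⁻¹
Wind speed in SI: 11.7 knots = 6.02 m/s
Geostrophic balance rearranged: |∂P/∂n| = f ρ V_g
|∂P/∂n| = 1.29×10⁻⁴ × 0.933 × 6.02 = 7.23×10⁻⁴ Pa/m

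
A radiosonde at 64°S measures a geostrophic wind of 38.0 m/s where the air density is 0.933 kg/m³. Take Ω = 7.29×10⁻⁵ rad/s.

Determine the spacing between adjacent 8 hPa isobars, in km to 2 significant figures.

170 km

Coriolis parameter at 64°S:
f = 2Ω sin φ = 2 × 7.29×10⁻⁵ × sin 64° = 1.31×10⁻⁴ s⁻¹
Geostrophic balance rearranged: |∂P/∂n| = f ρ V_g
|∂P/∂n| = 1.31×10⁻⁴ × 0.933 × 38.0 = 4.65×10⁻³ Pa/m
Isobar spacing: Δn = ΔP/|∂P/∂n| = 800 Pa / 4.65×10⁻³ Pa/m = 172190 m ≈ 170 km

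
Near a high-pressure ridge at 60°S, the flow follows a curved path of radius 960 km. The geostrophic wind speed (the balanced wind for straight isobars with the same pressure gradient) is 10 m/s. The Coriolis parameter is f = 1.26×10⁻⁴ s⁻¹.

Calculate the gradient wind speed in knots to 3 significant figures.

Around a high, pressure-gradient force acts outward with centrifugal, so Coriolis balances both:
fV = (1/ρ)|∂P/∂n| + V²/R  →  V² − fR·V + fR·V_g = 0
With fR = 1.26×10⁻⁴ × 960×10³ m = 121 m/s:
V = [fR − √((fR)² − 4 fR V_g)]/2 = [121 − √(121² − 4×121×10)]/2 = 11 m/s
Supergeostrophic (V > V_g = 10 m/s), as expected around a high.
Converting: 11 m/s × 1.944 = 21.4 knots

21.4 knots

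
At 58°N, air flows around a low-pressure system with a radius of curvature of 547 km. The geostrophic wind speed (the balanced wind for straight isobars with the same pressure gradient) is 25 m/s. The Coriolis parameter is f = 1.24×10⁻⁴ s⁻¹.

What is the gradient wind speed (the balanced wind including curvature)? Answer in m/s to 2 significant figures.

Around a low, centrifugal force acts outward with Coriolis, so pressure-gradient force balances both:
(1/ρ)|∂P/∂n| = fV + V²/R  →  V² + fR·V − fR·V_g = 0
With fR = 1.24×10⁻⁴ × 547×10³ m = 67.8 m/s:
V = [−fR + √((fR)² + 4 fR V_g)]/2 = [−67.8 + √(67.8² + 4×67.8×25)]/2 = 19.4 m/s
Subgeostrophic (V < V_g = 25 m/s), as expected around a low.

19 m/s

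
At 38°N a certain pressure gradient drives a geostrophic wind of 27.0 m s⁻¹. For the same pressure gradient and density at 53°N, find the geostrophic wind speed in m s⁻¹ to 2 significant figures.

With the same pressure gradient and density, V_g ∝ 1/f ∝ 1/sin φ.
V₂ = V₁ · sin φ₁ / sin φ₂ = 27.0 × sin 38° / sin 53°
V₂ = 27.0 × 0.6157/0.7986 = 21 m s⁻¹

21 m s⁻¹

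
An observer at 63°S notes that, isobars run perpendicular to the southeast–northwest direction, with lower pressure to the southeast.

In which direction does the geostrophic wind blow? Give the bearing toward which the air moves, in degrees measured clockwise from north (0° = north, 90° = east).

The pressure-gradient force points toward the southeast (bearing 135°).
Geostrophic balance: in the Southern Hemisphere the Coriolis force deflects motion to the left, so the geostrophic wind blows 90° to the left of the pressure-gradient force (low pressure on the right).
Rotating 135° by 90° counterclockwise gives 045° — the wind blows toward the northeast.

045°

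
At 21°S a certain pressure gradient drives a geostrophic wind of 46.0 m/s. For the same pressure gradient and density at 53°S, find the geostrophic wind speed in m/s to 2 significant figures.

21 m/s

With the same pressure gradient and density, V_g ∝ 1/f ∝ 1/sin φ.
V₂ = V₁ · sin φ₁ / sin φ₂ = 46.0 × sin 21° / sin 53°
V₂ = 46.0 × 0.3584/0.7986 = 21 m/s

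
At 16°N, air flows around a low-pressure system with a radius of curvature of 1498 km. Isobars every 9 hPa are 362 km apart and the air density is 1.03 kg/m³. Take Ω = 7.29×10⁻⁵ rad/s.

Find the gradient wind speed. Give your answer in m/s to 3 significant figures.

37.1 m/s

Coriolis parameter at 16°N:
f = 2Ω sin φ = 2 × 7.29×10⁻⁵ × sin 16° = 4.02×10⁻⁵ s⁻¹
Pressure gradient: |∂P/∂n| = 900 Pa / 362000 m = 2.49×10⁻³ Pa/m
Geostrophic speed: V_g = |∂P/∂n|/(fρ) = 2.49×10⁻³/(4.02×10⁻⁵ × 1.03) = 60.1 m/s
Around a low, centrifugal force acts outward with Coriolis, so pressure-gradient force balances both:
(1/ρ)|∂P/∂n| = fV + V²/R  →  V² + fR·V − fR·V_g = 0
With fR = 4.02×10⁻⁵ × 1498×10³ m = 60.2 m/s:
V = [−fR + √((fR)² + 4 fR V_g)]/2 = [−60.2 + √(60.2² + 4×60.2×60.1)]/2 = 37.1 m/s
Subgeostrophic (V < V_g = 60.1 m/s), as expected around a low.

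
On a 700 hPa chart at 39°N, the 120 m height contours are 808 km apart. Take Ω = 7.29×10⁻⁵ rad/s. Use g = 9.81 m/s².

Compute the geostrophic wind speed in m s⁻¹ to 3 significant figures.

15.9 m s⁻¹

Coriolis parameter at 39°N:
f = 2Ω sin φ = 2 × 7.29×10⁻⁵ × sin 39° = 9.18×10⁻⁵ s⁻¹
Height gradient: |∂Z/∂n| = 120 m / 808000 m = 1.49×10⁻⁴
On a pressure surface, geostrophic balance gives V_g = (g/f)|∂Z/∂n|:
V_g = 9.81 × 1.49×10⁻⁴ / 9.18×10⁻⁵ = 15.9 m/s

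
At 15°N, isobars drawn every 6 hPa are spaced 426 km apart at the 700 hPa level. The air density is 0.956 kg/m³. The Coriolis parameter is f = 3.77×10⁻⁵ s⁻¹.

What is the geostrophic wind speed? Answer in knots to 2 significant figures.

Pressure gradient: |∂P/∂n| = 600 Pa / 426000 m = 1.41×10⁻³ Pa/m
Geostrophic balance (pressure-gradient force = Coriolis force):
V_g = (1/(fρ)) |∂P/∂n| = 1.41×10⁻³ / (3.77×10⁻⁵ × 0.956) = 39.1 m/s
Converting: 39.1 m/s × 1.944 = 76 knots

76 knots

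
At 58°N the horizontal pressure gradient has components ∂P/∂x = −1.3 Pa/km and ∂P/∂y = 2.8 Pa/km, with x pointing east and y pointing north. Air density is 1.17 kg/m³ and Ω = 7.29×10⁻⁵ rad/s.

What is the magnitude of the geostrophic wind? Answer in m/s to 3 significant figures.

21.3 m/s

Coriolis parameter at 58°N:
f = 2Ω sin φ = 2 × 7.29×10⁻⁵ × sin 58° = 1.24×10⁻⁴ s⁻¹
Component geostrophic relations (x east, y north):
u_g = −(1/(fρ)) ∂P/∂y,  v_g = (1/(fρ)) ∂P/∂x
u_g = −(2.8×10⁻³)/(1.24×10⁻⁴ × 1.17) = −19.4 m/s;  v_g = (−1.3×10⁻³)/(1.24×10⁻⁴ × 1.17) = −8.99 m/s
|V_g| = √(u_g² + v_g²) = 21.3 m/s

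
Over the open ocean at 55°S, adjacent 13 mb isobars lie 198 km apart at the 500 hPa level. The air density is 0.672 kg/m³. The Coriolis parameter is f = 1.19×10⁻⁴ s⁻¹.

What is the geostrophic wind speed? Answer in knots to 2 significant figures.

160 knots

Pressure gradient: |∂P/∂n| = 1300 Pa / 198000 m = 6.57×10⁻³ Pa/m
Geostrophic balance (pressure-gradient force = Coriolis force):
V_g = (1/(fρ)) |∂P/∂n| = 6.57×10⁻³ / (1.19×10⁻⁴ × 0.672) = 82.1 m/s
Converting: 82.1 m/s × 1.944 = 160 knots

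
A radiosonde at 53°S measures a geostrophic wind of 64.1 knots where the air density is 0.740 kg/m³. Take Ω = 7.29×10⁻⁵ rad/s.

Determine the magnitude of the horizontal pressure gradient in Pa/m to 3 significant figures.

2.84×10⁻³ Pa/m

Coriolis parameter at 53°S:
f = 2Ω sin φ = 2 × 7.29×10⁻⁵ × sin 53° = 1.16×10⁻⁴ s⁻¹
Wind speed in SI: 64.1 knots = 33.0 m/s
Geostrophic balance rearranged: |∂P/∂n| = f ρ V_g
|∂P/∂n| = 1.16×10⁻⁴ × 0.740 × 33.0 = 2.84×10⁻³ Pa/m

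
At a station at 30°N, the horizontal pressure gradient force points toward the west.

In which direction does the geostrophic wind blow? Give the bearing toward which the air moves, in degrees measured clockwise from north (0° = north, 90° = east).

000°

The pressure-gradient force points toward the west (bearing 270°).
Geostrophic balance: in the Northern Hemisphere the Coriolis force deflects motion to the right, so the geostrophic wind blows 90° to the right of the pressure-gradient force (low pressure on the left).
Rotating 270° by 90° clockwise gives 000° — the wind blows toward the north.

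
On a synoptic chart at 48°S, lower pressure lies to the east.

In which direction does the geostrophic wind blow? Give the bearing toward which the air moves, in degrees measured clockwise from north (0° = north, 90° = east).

The pressure-gradient force points toward the east (bearing 090°).
Geostrophic balance: in the Southern Hemisphere the Coriolis force deflects motion to the left, so the geostrophic wind blows 90° to the left of the pressure-gradient force (low pressure on the right).
Rotating 090° by 90° counterclockwise gives 000° — the wind blows toward the north.

000°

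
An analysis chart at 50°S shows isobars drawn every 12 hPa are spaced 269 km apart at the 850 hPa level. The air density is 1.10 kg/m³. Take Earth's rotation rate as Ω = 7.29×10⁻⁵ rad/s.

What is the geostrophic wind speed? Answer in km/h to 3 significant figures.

131 km/h

Coriolis parameter at 50°S:
f = 2Ω sin φ = 2 × 7.29×10⁻⁵ × sin 50° = 1.12×10⁻⁴ s⁻¹
Pressure gradient: |∂P/∂n| = 1200 Pa / 269000 m = 4.46×10⁻³ Pa/m
Geostrophic balance (pressure-gradient force = Coriolis force):
V_g = (1/(fρ)) |∂P/∂n| = 4.46×10⁻³ / (1.12×10⁻⁴ × 1.10) = 36.3 m/s
Converting: 36.3 m/s × 3.6 = 131 km/h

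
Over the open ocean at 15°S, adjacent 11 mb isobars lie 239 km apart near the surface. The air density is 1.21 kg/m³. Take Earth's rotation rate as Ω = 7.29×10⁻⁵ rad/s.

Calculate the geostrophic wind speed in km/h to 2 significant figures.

360 km/h

Coriolis parameter at 15°S:
f = 2Ω sin φ = 2 × 7.29×10⁻⁵ × sin 15° = 3.77×10⁻⁵ s⁻¹
Pressure gradient: |∂P/∂n| = 1100 Pa / 239000 m = 4.60×10⁻³ Pa/m
Geostrophic balance (pressure-gradient force = Coriolis force):
V_g = (1/(fρ)) |∂P/∂n| = 4.60×10⁻³ / (3.77×10⁻⁵ × 1.21) = 101 m/s
Converting: 101 m/s × 3.6 = 360 km/h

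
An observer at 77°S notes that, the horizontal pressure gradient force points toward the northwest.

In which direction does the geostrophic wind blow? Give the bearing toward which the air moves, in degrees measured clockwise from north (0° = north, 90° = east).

225°

The pressure-gradient force points toward the northwest (bearing 315°).
Geostrophic balance: in the Southern Hemisphere the Coriolis force deflects motion to the left, so the geostrophic wind blows 90° to the left of the pressure-gradient force (low pressure on the right).
Rotating 315° by 90° counterclockwise gives 225° — the wind blows toward the southwest.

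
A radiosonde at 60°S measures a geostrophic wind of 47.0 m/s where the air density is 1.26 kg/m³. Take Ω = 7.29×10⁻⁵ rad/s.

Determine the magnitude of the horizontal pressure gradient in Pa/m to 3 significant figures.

Coriolis parameter at 60°S:
f = 2Ω sin φ = 2 × 7.29×10⁻⁵ × sin 60° = 1.26×10⁻⁴ s⁻¹
Geostrophic balance rearranged: |∂P/∂n| = f ρ V_g
|∂P/∂n| = 1.26×10⁻⁴ × 1.26 × 47.0 = 7.48×10⁻³ Pa/m

7.48×10⁻³ Pa/m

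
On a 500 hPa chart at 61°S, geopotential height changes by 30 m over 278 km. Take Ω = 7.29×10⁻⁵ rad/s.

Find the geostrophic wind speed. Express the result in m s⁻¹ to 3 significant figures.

8.30 m s⁻¹

Coriolis parameter at 61°S:
f = 2Ω sin φ = 2 × 7.29×10⁻⁵ × sin 61° = 1.28×10⁻⁴ s⁻¹
Height gradient: |∂Z/∂n| = 30 m / 278000 m = 1.08×10⁻⁴
On a pressure surface, geostrophic balance gives V_g = (g/f)|∂Z/∂n|:
V_g = 9.81 × 1.08×10⁻⁴ / 1.28×10⁻⁴ = 8.30 m/s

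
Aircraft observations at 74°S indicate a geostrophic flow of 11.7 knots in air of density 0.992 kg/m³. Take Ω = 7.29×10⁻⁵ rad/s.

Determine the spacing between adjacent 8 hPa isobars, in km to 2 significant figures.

960 km

Coriolis parameter at 74°S:
f = 2Ω sin φ = 2 × 7.29×10⁻⁵ × sin 74° = 1.40×10⁻⁴ s⁻¹
Wind speed in SI: 11.7 knots = 6.02 m/s
Geostrophic balance rearranged: |∂P/∂n| = f ρ V_g
|∂P/∂n| = 1.40×10⁻⁴ × 0.992 × 6.02 = 8.37×10⁻⁴ Pa/m
Isobar spacing: Δn = ΔP/|∂P/∂n| = 800 Pa / 8.37×10⁻⁴ Pa/m = 955994 m ≈ 960 km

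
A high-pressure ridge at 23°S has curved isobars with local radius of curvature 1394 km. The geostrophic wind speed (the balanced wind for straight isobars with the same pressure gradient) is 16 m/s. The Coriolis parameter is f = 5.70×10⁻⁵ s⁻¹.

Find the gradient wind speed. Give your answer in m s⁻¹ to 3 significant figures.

Around a high, pressure-gradient force acts outward with centrifugal, so Coriolis balances both:
fV = (1/ρ)|∂P/∂n| + V²/R  →  V² − fR·V + fR·V_g = 0
With fR = 5.70×10⁻⁵ × 1394×10³ m = 79.5 m/s:
V = [fR − √((fR)² − 4 fR V_g)]/2 = [79.5 − √(79.5² − 4×79.5×16)]/2 = 22.2 m/s
Supergeostrophic (V > V_g = 16 m/s), as expected around a high.

22.2 m s⁻¹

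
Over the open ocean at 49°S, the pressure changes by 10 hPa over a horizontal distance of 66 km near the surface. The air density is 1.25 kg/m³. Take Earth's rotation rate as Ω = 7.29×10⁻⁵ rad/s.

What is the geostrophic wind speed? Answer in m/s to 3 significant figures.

110 m/s

Coriolis parameter at 49°S:
f = 2Ω sin φ = 2 × 7.29×10⁻⁵ × sin 49° = 1.10×10⁻⁴ s⁻¹
Pressure gradient: |∂P/∂n| = 1000 Pa / 66000 m = 1.52×10⁻² Pa/m
Geostrophic balance (pressure-gradient force = Coriolis force):
V_g = (1/(fρ)) |∂P/∂n| = 1.52×10⁻² / (1.10×10⁻⁴ × 1.25) = 110 m/s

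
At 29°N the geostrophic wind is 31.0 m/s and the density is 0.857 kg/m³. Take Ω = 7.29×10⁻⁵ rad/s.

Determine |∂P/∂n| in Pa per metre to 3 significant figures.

1.88×10⁻³ Pa/m

Coriolis parameter at 29°N:
f = 2Ω sin φ = 2 × 7.29×10⁻⁵ × sin 29° = 7.07×10⁻⁵ s⁻¹
Geostrophic balance rearranged: |∂P/∂n| = f ρ V_g
|∂P/∂n| = 7.07×10⁻⁵ × 0.857 × 31.0 = 1.88×10⁻³ Pa/m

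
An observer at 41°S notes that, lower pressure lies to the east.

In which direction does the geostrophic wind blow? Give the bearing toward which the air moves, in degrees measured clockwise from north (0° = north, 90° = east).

The pressure-gradient force points toward the east (bearing 090°).
Geostrophic balance: in the Southern Hemisphere the Coriolis force deflects motion to the left, so the geostrophic wind blows 90° to the left of the pressure-gradient force (low pressure on the right).
Rotating 090° by 90° counterclockwise gives 000° — the wind blows toward the north.

000°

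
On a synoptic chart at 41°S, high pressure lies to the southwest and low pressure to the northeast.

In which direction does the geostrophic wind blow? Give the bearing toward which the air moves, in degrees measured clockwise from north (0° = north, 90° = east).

315°

The pressure-gradient force points toward the northeast (bearing 045°).
Geostrophic balance: in the Southern Hemisphere the Coriolis force deflects motion to the left, so the geostrophic wind blows 90° to the left of the pressure-gradient force (low pressure on the right).
Rotating 045° by 90° counterclockwise gives 315° — the wind blows toward the northwest.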